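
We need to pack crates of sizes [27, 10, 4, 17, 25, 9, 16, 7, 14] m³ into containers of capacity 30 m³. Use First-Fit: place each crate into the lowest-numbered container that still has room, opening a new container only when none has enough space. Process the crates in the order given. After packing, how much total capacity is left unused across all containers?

Put 27 m³ in container 1; 3 m³ remain.
Put 10 m³ in container 2; 20 m³ remain.
Put 4 m³ in container 2; 16 m³ remain.
Put 17 m³ in container 3; 13 m³ remain.
Put 25 m³ in container 4; 5 m³ remain.
Put 9 m³ in container 2; 7 m³ remain.
Put 16 m³ in container 5; 14 m³ remain.
Put 7 m³ in container 2; 0 m³ remain.
Put 14 m³ in container 5; 0 m³ remain.
5 containers × 30 m³ = 150 m³; used 129 m³; unused 21 m³.

21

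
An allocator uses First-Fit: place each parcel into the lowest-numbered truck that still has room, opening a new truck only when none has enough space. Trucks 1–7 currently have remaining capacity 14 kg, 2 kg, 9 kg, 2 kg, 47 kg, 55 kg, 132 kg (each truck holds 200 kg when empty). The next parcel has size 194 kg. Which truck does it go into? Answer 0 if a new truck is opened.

0

No truck has ≥ 194 kg free, so a new truck is opened.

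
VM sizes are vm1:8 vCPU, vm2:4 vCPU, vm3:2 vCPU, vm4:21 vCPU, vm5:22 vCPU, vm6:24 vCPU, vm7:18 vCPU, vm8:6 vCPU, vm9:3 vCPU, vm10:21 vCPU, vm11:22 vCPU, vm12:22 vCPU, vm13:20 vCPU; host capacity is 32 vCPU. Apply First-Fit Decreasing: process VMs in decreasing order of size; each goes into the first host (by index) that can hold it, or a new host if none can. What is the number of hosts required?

8 hosts

Sorted descending: 24, 22, 22, 22, 21, 21, 20, 18, 8, 6, 4, 3, 2.
host 1: place 24 vCPU, 8 vCPU left
host 2: place 22 vCPU, 10 vCPU left
host 3: place 22 vCPU, 10 vCPU left
host 4: place 22 vCPU, 10 vCPU left
host 5: place 21 vCPU, 11 vCPU left
host 6: place 21 vCPU, 11 vCPU left
host 7: place 20 vCPU, 12 vCPU left
host 8: place 18 vCPU, 14 vCPU left
host 1: place 8 vCPU, 0 vCPU left
host 2: place 6 vCPU, 4 vCPU left
host 2: place 4 vCPU, 0 vCPU left
host 3: place 3 vCPU, 7 vCPU left
host 3: place 2 vCPU, 5 vCPU left
Final hosts: [24,8] [22,6,4] [22,3,2] [22] [21] [21] [20] [18].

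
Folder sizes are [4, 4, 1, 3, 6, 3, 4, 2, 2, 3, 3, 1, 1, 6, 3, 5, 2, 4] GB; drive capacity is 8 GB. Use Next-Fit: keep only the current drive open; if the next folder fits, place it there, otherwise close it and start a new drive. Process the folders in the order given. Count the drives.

4 GB → drive 1 (remaining 4 GB)
4 GB → drive 1 (remaining 0 GB)
1 GB → drive 2 (remaining 7 GB)
3 GB → drive 2 (remaining 4 GB)
6 GB → drive 3 (remaining 2 GB)
3 GB → drive 4 (remaining 5 GB)
4 GB → drive 4 (remaining 1 GB)
2 GB → drive 5 (remaining 6 GB)
2 GB → drive 5 (remaining 4 GB)
3 GB → drive 5 (remaining 1 GB)
3 GB → drive 6 (remaining 5 GB)
1 GB → drive 6 (remaining 4 GB)
1 GB → drive 6 (remaining 3 GB)
6 GB → drive 7 (remaining 2 GB)
3 GB → drive 8 (remaining 5 GB)
5 GB → drive 8 (remaining 0 GB)
2 GB → drive 9 (remaining 6 GB)
4 GB → drive 9 (remaining 2 GB)
Final drives: [4,4] [1,3] [6] [3,4] [2,2,3] [3,1,1] [6] [3,5] [2,4].

9 drives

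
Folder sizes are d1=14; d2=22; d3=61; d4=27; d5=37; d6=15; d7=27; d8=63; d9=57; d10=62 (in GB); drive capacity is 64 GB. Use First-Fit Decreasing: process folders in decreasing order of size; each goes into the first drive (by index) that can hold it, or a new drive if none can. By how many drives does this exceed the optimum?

0

First-Fit Decreasing: [63] [62] [61] [57] [37,27] [27,22,15] [14] → 7 drives.
Total size 385 GB; any packing needs at least ⌈385/64⌉ = 7 drives.
So 7 is already optimal.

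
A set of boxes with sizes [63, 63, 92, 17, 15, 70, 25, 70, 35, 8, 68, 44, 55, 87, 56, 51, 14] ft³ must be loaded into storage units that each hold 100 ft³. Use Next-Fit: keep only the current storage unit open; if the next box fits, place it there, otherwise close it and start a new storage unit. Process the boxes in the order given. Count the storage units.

Put 63 ft³ in storage unit 1; 37 ft³ remain.
Put 63 ft³ in storage unit 2; 37 ft³ remain.
Put 92 ft³ in storage unit 3; 8 ft³ remain.
Put 17 ft³ in storage unit 4; 83 ft³ remain.
Put 15 ft³ in storage unit 4; 68 ft³ remain.
Put 70 ft³ in storage unit 5; 30 ft³ remain.
Put 25 ft³ in storage unit 5; 5 ft³ remain.
Put 70 ft³ in storage unit 6; 30 ft³ remain.
Put 35 ft³ in storage unit 7; 65 ft³ remain.
Put 8 ft³ in storage unit 7; 57 ft³ remain.
Put 68 ft³ in storage unit 8; 32 ft³ remain.
Put 44 ft³ in storage unit 9; 56 ft³ remain.
Put 55 ft³ in storage unit 9; 1 ft³ remain.
Put 87 ft³ in storage unit 10; 13 ft³ remain.
Put 56 ft³ in storage unit 11; 44 ft³ remain.
Put 51 ft³ in storage unit 12; 49 ft³ remain.
Put 14 ft³ in storage unit 12; 35 ft³ remain.

12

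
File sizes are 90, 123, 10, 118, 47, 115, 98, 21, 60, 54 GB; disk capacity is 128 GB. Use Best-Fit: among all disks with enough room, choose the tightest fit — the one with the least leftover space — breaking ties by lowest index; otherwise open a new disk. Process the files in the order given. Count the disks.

Put 90 GB in disk 1; 38 GB remain.
Put 123 GB in disk 2; 5 GB remain.
Put 10 GB in disk 1; 28 GB remain.
Put 118 GB in disk 3; 10 GB remain.
Put 47 GB in disk 4; 81 GB remain.
Put 115 GB in disk 5; 13 GB remain.
Put 98 GB in disk 6; 30 GB remain.
Put 21 GB in disk 1; 7 GB remain.
Put 60 GB in disk 4; 21 GB remain.
Put 54 GB in disk 7; 74 GB remain.

7 disks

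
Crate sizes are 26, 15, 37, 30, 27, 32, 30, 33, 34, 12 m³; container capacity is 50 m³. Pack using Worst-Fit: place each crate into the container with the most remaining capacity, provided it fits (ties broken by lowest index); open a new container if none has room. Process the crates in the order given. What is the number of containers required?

8

Put 26 m³ in container 1; 24 m³ remain.
Put 15 m³ in container 1; 9 m³ remain.
Put 37 m³ in container 2; 13 m³ remain.
Put 30 m³ in container 3; 20 m³ remain.
Put 27 m³ in container 4; 23 m³ remain.
Put 32 m³ in container 5; 18 m³ remain.
Put 30 m³ in container 6; 20 m³ remain.
Put 33 m³ in container 7; 17 m³ remain.
Put 34 m³ in container 8; 16 m³ remain.
Put 12 m³ in container 4; 11 m³ remain.
Final containers: [26,15] [37] [30] [27,12] [32] [30] [33] [34].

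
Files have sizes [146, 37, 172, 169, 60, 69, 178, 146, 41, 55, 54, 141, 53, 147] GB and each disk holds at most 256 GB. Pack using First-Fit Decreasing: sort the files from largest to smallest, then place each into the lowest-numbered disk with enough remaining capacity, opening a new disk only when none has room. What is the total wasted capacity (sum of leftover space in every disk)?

Sorted descending: 178, 172, 169, 147, 146, 146, 141, 69, 60, 55, 54, 53, 41, 37.
Put 178 GB in disk 1; 78 GB remain.
Put 172 GB in disk 2; 84 GB remain.
Put 169 GB in disk 3; 87 GB remain.
Put 147 GB in disk 4; 109 GB remain.
Put 146 GB in disk 5; 110 GB remain.
Put 146 GB in disk 6; 110 GB remain.
Put 141 GB in disk 7; 115 GB remain.
Put 69 GB in disk 1; 9 GB remain.
Put 60 GB in disk 2; 24 GB remain.
Put 55 GB in disk 3; 32 GB remain.
Put 54 GB in disk 4; 55 GB remain.
Put 53 GB in disk 4; 2 GB remain.
Put 41 GB in disk 5; 69 GB remain.
Put 37 GB in disk 5; 32 GB remain.
7 disks × 256 GB = 1792 GB; used 1468 GB; unused 324 GB.

324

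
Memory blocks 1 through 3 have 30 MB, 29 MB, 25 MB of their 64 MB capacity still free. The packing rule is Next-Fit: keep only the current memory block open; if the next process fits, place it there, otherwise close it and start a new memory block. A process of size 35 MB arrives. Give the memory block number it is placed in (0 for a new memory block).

0

Next-Fit only looks at memory block 3, which has 25 MB free.
35 MB does not fit, so a new memory block is opened.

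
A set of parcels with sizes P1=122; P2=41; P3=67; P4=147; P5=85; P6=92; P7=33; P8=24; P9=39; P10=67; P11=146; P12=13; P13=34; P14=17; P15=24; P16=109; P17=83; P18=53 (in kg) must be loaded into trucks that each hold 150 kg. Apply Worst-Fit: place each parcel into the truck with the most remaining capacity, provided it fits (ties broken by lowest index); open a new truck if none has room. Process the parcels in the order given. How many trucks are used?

9

P1 (122 kg) → truck 1 (remaining 28 kg)
P2 (41 kg) → truck 2 (remaining 109 kg)
P3 (67 kg) → truck 2 (remaining 42 kg)
P4 (147 kg) → truck 3 (remaining 3 kg)
P5 (85 kg) → truck 4 (remaining 65 kg)
P6 (92 kg) → truck 5 (remaining 58 kg)
P7 (33 kg) → truck 4 (remaining 32 kg)
P8 (24 kg) → truck 5 (remaining 34 kg)
P9 (39 kg) → truck 2 (remaining 3 kg)
P10 (67 kg) → truck 6 (remaining 83 kg)
P11 (146 kg) → truck 7 (remaining 4 kg)
P12 (13 kg) → truck 6 (remaining 70 kg)
P13 (34 kg) → truck 6 (remaining 36 kg)
P14 (17 kg) → truck 6 (remaining 19 kg)
P15 (24 kg) → truck 5 (remaining 10 kg)
P16 (109 kg) → truck 8 (remaining 41 kg)
P17 (83 kg) → truck 9 (remaining 67 kg)
P18 (53 kg) → truck 9 (remaining 14 kg)
Final trucks: [122] [41,67,39] [147] [85,33] [92,24,24] [67,13,34,17] [146] [109] [83,53].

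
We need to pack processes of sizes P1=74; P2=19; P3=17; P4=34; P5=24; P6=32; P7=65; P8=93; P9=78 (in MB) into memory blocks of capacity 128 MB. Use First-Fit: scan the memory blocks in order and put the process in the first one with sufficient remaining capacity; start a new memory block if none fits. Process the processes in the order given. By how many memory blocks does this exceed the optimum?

1

First-Fit: [74,19,17] [34,24,32] [65] [93] [78] → 5 memory blocks.
Total size 436 MB; any packing needs at least ⌈436/128⌉ = 4 memory blocks.
An optimal packing achieves that bound: [93,34] [78,32,17] [74,24,19] [65] → 4 memory blocks.
Excess: 5 − 4 = 1.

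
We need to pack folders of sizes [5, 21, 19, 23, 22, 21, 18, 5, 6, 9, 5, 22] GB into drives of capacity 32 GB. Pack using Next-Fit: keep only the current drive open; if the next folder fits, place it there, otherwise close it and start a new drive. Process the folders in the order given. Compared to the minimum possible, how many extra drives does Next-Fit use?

Next-Fit: [5,21] [19] [23] [22] [21] [18,5,6] [9,5] [22] → 8 drives.
7 folders exceed 16 GB (half the capacity), and no two of those can share a drive, so at least 7 drives are needed.
An optimal packing achieves that bound: [23,9] [22,6] [22,5,5] [21,5] [21] [19] [18] → 7 drives.
Excess: 8 − 7 = 1.

1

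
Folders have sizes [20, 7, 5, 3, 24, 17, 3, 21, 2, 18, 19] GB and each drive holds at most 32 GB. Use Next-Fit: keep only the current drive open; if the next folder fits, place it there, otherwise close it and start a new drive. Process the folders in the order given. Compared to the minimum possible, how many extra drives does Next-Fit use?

Next-Fit: [20,7,5] [3,24] [17,3] [21,2] [18] [19] → 6 drives.
6 folders exceed 16 GB (half the capacity), and no two of those can share a drive, so at least 6 drives are needed.
So 6 is already optimal.

0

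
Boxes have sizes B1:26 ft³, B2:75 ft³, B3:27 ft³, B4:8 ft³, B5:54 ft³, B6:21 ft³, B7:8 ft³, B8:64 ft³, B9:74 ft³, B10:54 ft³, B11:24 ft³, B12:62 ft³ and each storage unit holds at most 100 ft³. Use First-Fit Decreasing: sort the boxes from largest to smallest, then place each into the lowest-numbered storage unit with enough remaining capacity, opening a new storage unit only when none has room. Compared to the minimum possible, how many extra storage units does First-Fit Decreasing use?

First-Fit Decreasing: [75,24] [74,26] [64,27,8] [62,21,8] [54] [54] → 6 storage units.
6 boxes exceed 50 ft³ (half the capacity), and no two of those can share a storage unit, so at least 6 storage units are needed.
So 6 is already optimal.

0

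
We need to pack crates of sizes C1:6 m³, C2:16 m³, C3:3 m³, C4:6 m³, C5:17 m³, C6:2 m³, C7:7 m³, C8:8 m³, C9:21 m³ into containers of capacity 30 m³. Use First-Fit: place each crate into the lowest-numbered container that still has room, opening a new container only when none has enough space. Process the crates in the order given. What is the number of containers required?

3 containers

container 1: place C1 (6 m³), 24 m³ left
container 1: place C2 (16 m³), 8 m³ left
container 1: place C3 (3 m³), 5 m³ left
container 2: place C4 (6 m³), 24 m³ left
container 2: place C5 (17 m³), 7 m³ left
container 1: place C6 (2 m³), 3 m³ left
container 2: place C7 (7 m³), 0 m³ left
container 3: place C8 (8 m³), 22 m³ left
container 3: place C9 (21 m³), 1 m³ left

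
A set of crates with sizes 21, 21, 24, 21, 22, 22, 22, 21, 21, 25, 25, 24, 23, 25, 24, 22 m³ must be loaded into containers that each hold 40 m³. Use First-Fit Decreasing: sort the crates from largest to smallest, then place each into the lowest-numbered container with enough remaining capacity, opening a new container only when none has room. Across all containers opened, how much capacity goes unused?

Sorted descending: 25, 25, 25, 24, 24, 24, 23, 22, 22, 22, 22, 21, 21, 21, 21, 21.
25 m³ → container 1 (remaining 15 m³)
25 m³ → container 2 (remaining 15 m³)
25 m³ → container 3 (remaining 15 m³)
24 m³ → container 4 (remaining 16 m³)
24 m³ → container 5 (remaining 16 m³)
24 m³ → container 6 (remaining 16 m³)
23 m³ → container 7 (remaining 17 m³)
22 m³ → container 8 (remaining 18 m³)
22 m³ → container 9 (remaining 18 m³)
22 m³ → container 10 (remaining 18 m³)
22 m³ → container 11 (remaining 18 m³)
21 m³ → container 12 (remaining 19 m³)
21 m³ → container 13 (remaining 19 m³)
21 m³ → container 14 (remaining 19 m³)
21 m³ → container 15 (remaining 19 m³)
21 m³ → container 16 (remaining 19 m³)
16 containers × 40 m³ = 640 m³; used 363 m³; unused 277 m³.

277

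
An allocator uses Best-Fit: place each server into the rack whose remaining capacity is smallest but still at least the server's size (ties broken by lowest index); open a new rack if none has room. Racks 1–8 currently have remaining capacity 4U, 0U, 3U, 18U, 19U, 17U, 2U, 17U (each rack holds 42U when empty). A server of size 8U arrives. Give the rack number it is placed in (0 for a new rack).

Racks with room: rack 4 (18U), rack 5 (19U), rack 6 (17U), rack 8 (17U).
Tightest fit is rack 6 with 17U free.

6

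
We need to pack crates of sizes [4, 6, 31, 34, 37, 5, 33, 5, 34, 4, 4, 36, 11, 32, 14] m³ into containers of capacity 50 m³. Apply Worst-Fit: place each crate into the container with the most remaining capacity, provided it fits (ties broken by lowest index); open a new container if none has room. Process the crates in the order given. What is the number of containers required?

7

container 1: place 4 m³, 46 m³ left
container 1: place 6 m³, 40 m³ left
container 1: place 31 m³, 9 m³ left
container 2: place 34 m³, 16 m³ left
container 3: place 37 m³, 13 m³ left
container 2: place 5 m³, 11 m³ left
container 4: place 33 m³, 17 m³ left
container 4: place 5 m³, 12 m³ left
container 5: place 34 m³, 16 m³ left
container 5: place 4 m³, 12 m³ left
container 3: place 4 m³, 9 m³ left
container 6: place 36 m³, 14 m³ left
container 6: place 11 m³, 3 m³ left
container 7: place 32 m³, 18 m³ left
container 7: place 14 m³, 4 m³ left
Final containers: [4,6,31] [34,5] [37,4] [33,5] [34,4] [36,11] [32,14].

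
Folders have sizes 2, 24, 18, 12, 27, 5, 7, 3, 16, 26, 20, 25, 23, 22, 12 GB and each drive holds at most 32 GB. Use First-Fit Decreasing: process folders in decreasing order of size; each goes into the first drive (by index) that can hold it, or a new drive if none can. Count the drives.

9 drives

Sorted descending: 27, 26, 25, 24, 23, 22, 20, 18, 16, 12, 12, 7, 5, 3, 2.
Put 27 GB in drive 1; 5 GB remain.
Put 26 GB in drive 2; 6 GB remain.
Put 25 GB in drive 3; 7 GB remain.
Put 24 GB in drive 4; 8 GB remain.
Put 23 GB in drive 5; 9 GB remain.
Put 22 GB in drive 6; 10 GB remain.
Put 20 GB in drive 7; 12 GB remain.
Put 18 GB in drive 8; 14 GB remain.
Put 16 GB in drive 9; 16 GB remain.
Put 12 GB in drive 7; 0 GB remain.
Put 12 GB in drive 8; 2 GB remain.
Put 7 GB in drive 3; 0 GB remain.
Put 5 GB in drive 1; 0 GB remain.
Put 3 GB in drive 2; 3 GB remain.
Put 2 GB in drive 2; 1 GB remain.
Final drives: [27,5] [26,3,2] [25,7] [24] [23] [22] [20,12] [18,12] [16].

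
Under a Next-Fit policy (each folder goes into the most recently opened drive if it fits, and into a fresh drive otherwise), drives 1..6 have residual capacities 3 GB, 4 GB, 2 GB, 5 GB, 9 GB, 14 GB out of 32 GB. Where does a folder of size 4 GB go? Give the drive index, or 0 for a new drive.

Next-Fit only looks at drive 6, which has 14 GB free.
4 GB fits there.

6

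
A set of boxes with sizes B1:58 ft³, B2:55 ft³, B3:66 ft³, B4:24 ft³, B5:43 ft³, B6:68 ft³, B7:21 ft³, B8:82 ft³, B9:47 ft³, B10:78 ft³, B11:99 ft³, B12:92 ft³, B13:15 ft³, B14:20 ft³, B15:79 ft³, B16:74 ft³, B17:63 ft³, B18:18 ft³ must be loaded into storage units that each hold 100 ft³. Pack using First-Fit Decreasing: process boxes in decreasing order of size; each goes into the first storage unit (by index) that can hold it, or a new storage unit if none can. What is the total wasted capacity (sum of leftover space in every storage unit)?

Sorted descending: 99, 92, 82, 79, 78, 74, 68, 66, 63, 58, 55, 47, 43, 24, 21, 20, 18, 15.
storage unit 1: place 99 ft³, 1 ft³ left
storage unit 2: place 92 ft³, 8 ft³ left
storage unit 3: place 82 ft³, 18 ft³ left
storage unit 4: place 79 ft³, 21 ft³ left
storage unit 5: place 78 ft³, 22 ft³ left
storage unit 6: place 74 ft³, 26 ft³ left
storage unit 7: place 68 ft³, 32 ft³ left
storage unit 8: place 66 ft³, 34 ft³ left
storage unit 9: place 63 ft³, 37 ft³ left
storage unit 10: place 58 ft³, 42 ft³ left
storage unit 11: place 55 ft³, 45 ft³ left
storage unit 12: place 47 ft³, 53 ft³ left
storage unit 11: place 43 ft³, 2 ft³ left
storage unit 6: place 24 ft³, 2 ft³ left
storage unit 4: place 21 ft³, 0 ft³ left
storage unit 5: place 20 ft³, 2 ft³ left
storage unit 3: place 18 ft³, 0 ft³ left
storage unit 7: place 15 ft³, 17 ft³ left
12 storage units × 100 ft³ = 1200 ft³; used 1002 ft³; unused 198 ft³.

198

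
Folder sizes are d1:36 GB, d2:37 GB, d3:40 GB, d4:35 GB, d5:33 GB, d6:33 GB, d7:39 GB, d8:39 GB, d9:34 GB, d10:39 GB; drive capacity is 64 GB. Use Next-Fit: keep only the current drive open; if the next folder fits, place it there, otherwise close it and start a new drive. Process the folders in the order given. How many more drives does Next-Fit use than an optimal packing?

0

Next-Fit: [36] [37] [40] [35] [33] [33] [39] [39] [34] [39] → 10 drives.
10 folders exceed 32 GB (half the capacity), and no two of those can share a drive, so at least 10 drives are needed.
So 10 is already optimal.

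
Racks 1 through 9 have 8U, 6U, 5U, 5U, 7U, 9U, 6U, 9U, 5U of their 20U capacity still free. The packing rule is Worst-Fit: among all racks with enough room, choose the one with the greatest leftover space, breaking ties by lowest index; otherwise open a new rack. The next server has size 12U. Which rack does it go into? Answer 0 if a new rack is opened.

No rack has ≥ 12U free, so a new rack is opened.

0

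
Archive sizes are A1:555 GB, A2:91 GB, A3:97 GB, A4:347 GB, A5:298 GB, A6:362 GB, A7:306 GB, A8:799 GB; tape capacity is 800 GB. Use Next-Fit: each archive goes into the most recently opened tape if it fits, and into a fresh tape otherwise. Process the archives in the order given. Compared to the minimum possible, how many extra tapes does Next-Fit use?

Next-Fit: [555,91,97] [347,298] [362,306] [799] → 4 tapes.
Total size 2855 GB; any packing needs at least ⌈2855/800⌉ = 4 tapes.
So 4 is already optimal.

0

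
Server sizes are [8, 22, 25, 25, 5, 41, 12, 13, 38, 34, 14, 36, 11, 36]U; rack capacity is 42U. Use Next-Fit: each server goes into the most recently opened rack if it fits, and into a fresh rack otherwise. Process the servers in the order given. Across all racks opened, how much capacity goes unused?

142

rack 1: place 8U, 34U left
rack 1: place 22U, 12U left
rack 2: place 25U, 17U left
rack 3: place 25U, 17U left
rack 3: place 5U, 12U left
rack 4: place 41U, 1U left
rack 5: place 12U, 30U left
rack 5: place 13U, 17U left
rack 6: place 38U, 4U left
rack 7: place 34U, 8U left
rack 8: place 14U, 28U left
rack 9: place 36U, 6U left
rack 10: place 11U, 31U left
rack 11: place 36U, 6U left
11 racks × 42U = 462U; used 320U; unused 142U.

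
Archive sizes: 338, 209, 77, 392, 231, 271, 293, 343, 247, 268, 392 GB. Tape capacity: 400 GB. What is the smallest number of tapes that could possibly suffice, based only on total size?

Total size = 338 + 209 + 77 + 392 + 231 + 271 + 293 + 343 + 247 + 268 + 392 = 3061 GB.
⌈3061 / 400⌉ = 8.

8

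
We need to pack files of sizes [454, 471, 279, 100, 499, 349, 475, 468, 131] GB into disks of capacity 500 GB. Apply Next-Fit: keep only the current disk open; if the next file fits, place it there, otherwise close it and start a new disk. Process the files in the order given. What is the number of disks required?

8

454 GB → disk 1 (remaining 46 GB)
471 GB → disk 2 (remaining 29 GB)
279 GB → disk 3 (remaining 221 GB)
100 GB → disk 3 (remaining 121 GB)
499 GB → disk 4 (remaining 1 GB)
349 GB → disk 5 (remaining 151 GB)
475 GB → disk 6 (remaining 25 GB)
468 GB → disk 7 (remaining 32 GB)
131 GB → disk 8 (remaining 369 GB)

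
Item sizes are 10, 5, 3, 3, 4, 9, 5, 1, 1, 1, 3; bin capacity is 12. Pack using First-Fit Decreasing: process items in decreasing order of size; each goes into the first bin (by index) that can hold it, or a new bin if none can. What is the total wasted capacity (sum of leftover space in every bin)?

Sorted descending: 10, 9, 5, 5, 4, 3, 3, 3, 1, 1, 1.
10 → bin 1 (remaining 2)
9 → bin 2 (remaining 3)
5 → bin 3 (remaining 7)
5 → bin 3 (remaining 2)
4 → bin 4 (remaining 8)
3 → bin 2 (remaining 0)
3 → bin 4 (remaining 5)
3 → bin 4 (remaining 2)
1 → bin 1 (remaining 1)
1 → bin 1 (remaining 0)
1 → bin 3 (remaining 1)
4 bins × 12 = 48; used 45; unused 3.

3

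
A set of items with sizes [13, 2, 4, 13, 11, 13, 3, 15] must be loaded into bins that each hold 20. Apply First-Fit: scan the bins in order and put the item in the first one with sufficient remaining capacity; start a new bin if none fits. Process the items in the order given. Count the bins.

Put 13 in bin 1; 7 remain.
Put 2 in bin 1; 5 remain.
Put 4 in bin 1; 1 remain.
Put 13 in bin 2; 7 remain.
Put 11 in bin 3; 9 remain.
Put 13 in bin 4; 7 remain.
Put 3 in bin 2; 4 remain.
Put 15 in bin 5; 5 remain.
Final bins: [13,2,4] [13,3] [11] [13] [15].

5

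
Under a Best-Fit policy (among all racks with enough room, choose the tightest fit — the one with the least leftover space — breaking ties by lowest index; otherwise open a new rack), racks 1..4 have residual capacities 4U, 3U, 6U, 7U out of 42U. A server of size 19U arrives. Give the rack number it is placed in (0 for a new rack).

0

No rack has ≥ 19U free, so a new rack is opened.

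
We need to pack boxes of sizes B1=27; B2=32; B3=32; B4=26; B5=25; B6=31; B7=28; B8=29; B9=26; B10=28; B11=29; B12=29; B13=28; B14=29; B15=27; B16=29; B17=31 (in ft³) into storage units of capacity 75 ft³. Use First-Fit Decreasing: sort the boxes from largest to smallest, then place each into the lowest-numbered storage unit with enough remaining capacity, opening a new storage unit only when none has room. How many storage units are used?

9 storage units

Sorted descending: 32, 32, 31, 31, 29, 29, 29, 29, 29, 28, 28, 28, 27, 27, 26, 26, 25.
32 ft³ → storage unit 1 (remaining 43 ft³)
32 ft³ → storage unit 1 (remaining 11 ft³)
31 ft³ → storage unit 2 (remaining 44 ft³)
31 ft³ → storage unit 2 (remaining 13 ft³)
29 ft³ → storage unit 3 (remaining 46 ft³)
29 ft³ → storage unit 3 (remaining 17 ft³)
29 ft³ → storage unit 4 (remaining 46 ft³)
29 ft³ → storage unit 4 (remaining 17 ft³)
29 ft³ → storage unit 5 (remaining 46 ft³)
28 ft³ → storage unit 5 (remaining 18 ft³)
28 ft³ → storage unit 6 (remaining 47 ft³)
28 ft³ → storage unit 6 (remaining 19 ft³)
27 ft³ → storage unit 7 (remaining 48 ft³)
27 ft³ → storage unit 7 (remaining 21 ft³)
26 ft³ → storage unit 8 (remaining 49 ft³)
26 ft³ → storage unit 8 (remaining 23 ft³)
25 ft³ → storage unit 9 (remaining 50 ft³)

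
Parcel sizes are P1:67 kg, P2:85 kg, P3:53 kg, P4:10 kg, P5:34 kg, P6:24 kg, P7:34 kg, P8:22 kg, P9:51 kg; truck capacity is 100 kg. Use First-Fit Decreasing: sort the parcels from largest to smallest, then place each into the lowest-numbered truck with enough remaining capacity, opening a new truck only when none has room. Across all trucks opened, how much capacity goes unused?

Sorted descending: 85, 67, 53, 51, 34, 34, 24, 22, 10.
Put 85 kg in truck 1; 15 kg remain.
Put 67 kg in truck 2; 33 kg remain.
Put 53 kg in truck 3; 47 kg remain.
Put 51 kg in truck 4; 49 kg remain.
Put 34 kg in truck 3; 13 kg remain.
Put 34 kg in truck 4; 15 kg remain.
Put 24 kg in truck 2; 9 kg remain.
Put 22 kg in truck 5; 78 kg remain.
Put 10 kg in truck 1; 5 kg remain.
5 trucks × 100 kg = 500 kg; used 380 kg; unused 120 kg.

120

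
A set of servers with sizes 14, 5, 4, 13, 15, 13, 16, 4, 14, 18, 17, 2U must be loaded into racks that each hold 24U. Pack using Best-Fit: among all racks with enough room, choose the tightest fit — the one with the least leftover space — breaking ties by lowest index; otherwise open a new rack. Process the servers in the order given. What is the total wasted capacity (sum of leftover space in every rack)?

57

14U → rack 1 (remaining 10U)
5U → rack 1 (remaining 5U)
4U → rack 1 (remaining 1U)
13U → rack 2 (remaining 11U)
15U → rack 3 (remaining 9U)
13U → rack 4 (remaining 11U)
16U → rack 5 (remaining 8U)
4U → rack 5 (remaining 4U)
14U → rack 6 (remaining 10U)
18U → rack 7 (remaining 6U)
17U → rack 8 (remaining 7U)
2U → rack 5 (remaining 2U)
8 racks × 24U = 192U; used 135U; unused 57U.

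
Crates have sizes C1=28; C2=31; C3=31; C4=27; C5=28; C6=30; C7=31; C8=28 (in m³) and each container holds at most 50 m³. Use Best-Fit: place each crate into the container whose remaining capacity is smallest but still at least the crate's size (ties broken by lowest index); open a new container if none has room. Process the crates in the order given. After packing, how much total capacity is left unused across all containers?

Put C1 (28 m³) in container 1; 22 m³ remain.
Put C2 (31 m³) in container 2; 19 m³ remain.
Put C3 (31 m³) in container 3; 19 m³ remain.
Put C4 (27 m³) in container 4; 23 m³ remain.
Put C5 (28 m³) in container 5; 22 m³ remain.
Put C6 (30 m³) in container 6; 20 m³ remain.
Put C7 (31 m³) in container 7; 19 m³ remain.
Put C8 (28 m³) in container 8; 22 m³ remain.
8 containers × 50 m³ = 400 m³; used 234 m³; unused 166 m³.

166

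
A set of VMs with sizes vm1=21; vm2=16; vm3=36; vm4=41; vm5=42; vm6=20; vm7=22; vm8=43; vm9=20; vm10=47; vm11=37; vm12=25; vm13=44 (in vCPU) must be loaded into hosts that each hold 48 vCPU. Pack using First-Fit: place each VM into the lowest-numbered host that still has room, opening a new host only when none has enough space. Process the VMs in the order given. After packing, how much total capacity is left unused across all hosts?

66

vm1 (21 vCPU) → host 1 (remaining 27 vCPU)
vm2 (16 vCPU) → host 1 (remaining 11 vCPU)
vm3 (36 vCPU) → host 2 (remaining 12 vCPU)
vm4 (41 vCPU) → host 3 (remaining 7 vCPU)
vm5 (42 vCPU) → host 4 (remaining 6 vCPU)
vm6 (20 vCPU) → host 5 (remaining 28 vCPU)
vm7 (22 vCPU) → host 5 (remaining 6 vCPU)
vm8 (43 vCPU) → host 6 (remaining 5 vCPU)
vm9 (20 vCPU) → host 7 (remaining 28 vCPU)
vm10 (47 vCPU) → host 8 (remaining 1 vCPU)
vm11 (37 vCPU) → host 9 (remaining 11 vCPU)
vm12 (25 vCPU) → host 7 (remaining 3 vCPU)
vm13 (44 vCPU) → host 10 (remaining 4 vCPU)
10 hosts × 48 vCPU = 480 vCPU; used 414 vCPU; unused 66 vCPU.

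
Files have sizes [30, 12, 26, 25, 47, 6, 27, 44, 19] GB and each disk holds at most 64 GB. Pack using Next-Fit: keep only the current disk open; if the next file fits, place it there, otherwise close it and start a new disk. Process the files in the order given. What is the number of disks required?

5 disks

30 GB → disk 1 (remaining 34 GB)
12 GB → disk 1 (remaining 22 GB)
26 GB → disk 2 (remaining 38 GB)
25 GB → disk 2 (remaining 13 GB)
47 GB → disk 3 (remaining 17 GB)
6 GB → disk 3 (remaining 11 GB)
27 GB → disk 4 (remaining 37 GB)
44 GB → disk 5 (remaining 20 GB)
19 GB → disk 5 (remaining 1 GB)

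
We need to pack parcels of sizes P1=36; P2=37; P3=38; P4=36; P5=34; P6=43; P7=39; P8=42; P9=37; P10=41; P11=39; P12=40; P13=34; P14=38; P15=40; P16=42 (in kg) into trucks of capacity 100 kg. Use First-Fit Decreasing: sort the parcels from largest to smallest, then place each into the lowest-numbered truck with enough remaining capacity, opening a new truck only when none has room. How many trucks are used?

Sorted descending: 43, 42, 42, 41, 40, 40, 39, 39, 38, 38, 37, 37, 36, 36, 34, 34.
43 kg → truck 1 (remaining 57 kg)
42 kg → truck 1 (remaining 15 kg)
42 kg → truck 2 (remaining 58 kg)
41 kg → truck 2 (remaining 17 kg)
40 kg → truck 3 (remaining 60 kg)
40 kg → truck 3 (remaining 20 kg)
39 kg → truck 4 (remaining 61 kg)
39 kg → truck 4 (remaining 22 kg)
38 kg → truck 5 (remaining 62 kg)
38 kg → truck 5 (remaining 24 kg)
37 kg → truck 6 (remaining 63 kg)
37 kg → truck 6 (remaining 26 kg)
36 kg → truck 7 (remaining 64 kg)
36 kg → truck 7 (remaining 28 kg)
34 kg → truck 8 (remaining 66 kg)
34 kg → truck 8 (remaining 32 kg)
Final trucks: [43,42] [42,41] [40,40] [39,39] [38,38] [37,37] [36,36] [34,34].

8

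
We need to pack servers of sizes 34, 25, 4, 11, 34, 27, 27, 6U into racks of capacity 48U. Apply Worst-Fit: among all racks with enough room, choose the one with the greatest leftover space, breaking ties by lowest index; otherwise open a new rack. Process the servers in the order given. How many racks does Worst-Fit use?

rack 1: place 34U, 14U left
rack 2: place 25U, 23U left
rack 2: place 4U, 19U left
rack 2: place 11U, 8U left
rack 3: place 34U, 14U left
rack 4: place 27U, 21U left
rack 5: place 27U, 21U left
rack 4: place 6U, 15U left
Final racks: [34] [25,4,11] [34] [27,6] [27].

5 racks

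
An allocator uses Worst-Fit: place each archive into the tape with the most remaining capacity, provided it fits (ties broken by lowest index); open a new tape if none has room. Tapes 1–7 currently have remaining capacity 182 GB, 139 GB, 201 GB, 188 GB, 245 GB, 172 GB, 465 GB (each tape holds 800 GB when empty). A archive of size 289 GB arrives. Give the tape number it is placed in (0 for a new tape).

7

Tapes with room: tape 7 (465 GB).
Most room is tape 7 with 465 GB free.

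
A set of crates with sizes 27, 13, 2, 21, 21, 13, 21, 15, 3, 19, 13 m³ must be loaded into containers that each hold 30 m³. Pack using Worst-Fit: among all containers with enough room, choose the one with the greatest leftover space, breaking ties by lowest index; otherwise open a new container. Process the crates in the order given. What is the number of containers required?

8 containers

container 1: place 27 m³, 3 m³ left
container 2: place 13 m³, 17 m³ left
container 2: place 2 m³, 15 m³ left
container 3: place 21 m³, 9 m³ left
container 4: place 21 m³, 9 m³ left
container 2: place 13 m³, 2 m³ left
container 5: place 21 m³, 9 m³ left
container 6: place 15 m³, 15 m³ left
container 6: place 3 m³, 12 m³ left
container 7: place 19 m³, 11 m³ left
container 8: place 13 m³, 17 m³ left
Final containers: [27] [13,2,13] [21] [21] [21] [15,3] [19] [13].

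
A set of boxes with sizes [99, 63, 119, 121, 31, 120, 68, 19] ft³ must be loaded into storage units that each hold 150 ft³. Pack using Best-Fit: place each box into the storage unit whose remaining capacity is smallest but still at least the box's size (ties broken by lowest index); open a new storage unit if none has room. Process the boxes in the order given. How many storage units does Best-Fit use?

Put 99 ft³ in storage unit 1; 51 ft³ remain.
Put 63 ft³ in storage unit 2; 87 ft³ remain.
Put 119 ft³ in storage unit 3; 31 ft³ remain.
Put 121 ft³ in storage unit 4; 29 ft³ remain.
Put 31 ft³ in storage unit 3; 0 ft³ remain.
Put 120 ft³ in storage unit 5; 30 ft³ remain.
Put 68 ft³ in storage unit 2; 19 ft³ remain.
Put 19 ft³ in storage unit 2; 0 ft³ remain.

5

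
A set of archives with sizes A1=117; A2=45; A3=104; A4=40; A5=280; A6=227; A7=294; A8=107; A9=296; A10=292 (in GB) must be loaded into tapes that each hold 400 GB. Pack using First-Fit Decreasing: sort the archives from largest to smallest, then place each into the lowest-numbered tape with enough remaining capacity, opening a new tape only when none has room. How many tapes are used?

5

Sorted descending: 296, 294, 292, 280, 227, 117, 107, 104, 45, 40.
Put 296 GB in tape 1; 104 GB remain.
Put 294 GB in tape 2; 106 GB remain.
Put 292 GB in tape 3; 108 GB remain.
Put 280 GB in tape 4; 120 GB remain.
Put 227 GB in tape 5; 173 GB remain.
Put 117 GB in tape 4; 3 GB remain.
Put 107 GB in tape 3; 1 GB remain.
Put 104 GB in tape 1; 0 GB remain.
Put 45 GB in tape 2; 61 GB remain.
Put 40 GB in tape 2; 21 GB remain.
Final tapes: [296,104] [294,45,40] [292,107] [280,117] [227].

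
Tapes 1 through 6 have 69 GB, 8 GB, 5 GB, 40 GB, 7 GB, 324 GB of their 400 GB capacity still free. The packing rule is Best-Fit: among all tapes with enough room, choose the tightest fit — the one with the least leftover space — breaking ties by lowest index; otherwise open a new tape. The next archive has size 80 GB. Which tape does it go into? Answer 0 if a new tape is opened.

6

Tapes with room: tape 6 (324 GB).
Tightest fit is tape 6 with 324 GB free.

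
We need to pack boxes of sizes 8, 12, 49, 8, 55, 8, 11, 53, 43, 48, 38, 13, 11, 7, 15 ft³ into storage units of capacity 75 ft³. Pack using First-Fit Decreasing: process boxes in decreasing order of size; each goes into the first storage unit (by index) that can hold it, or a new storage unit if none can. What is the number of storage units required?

6

Sorted descending: 55, 53, 49, 48, 43, 38, 15, 13, 12, 11, 11, 8, 8, 8, 7.
55 ft³ → storage unit 1 (remaining 20 ft³)
53 ft³ → storage unit 2 (remaining 22 ft³)
49 ft³ → storage unit 3 (remaining 26 ft³)
48 ft³ → storage unit 4 (remaining 27 ft³)
43 ft³ → storage unit 5 (remaining 32 ft³)
38 ft³ → storage unit 6 (remaining 37 ft³)
15 ft³ → storage unit 1 (remaining 5 ft³)
13 ft³ → storage unit 2 (remaining 9 ft³)
12 ft³ → storage unit 3 (remaining 14 ft³)
11 ft³ → storage unit 3 (remaining 3 ft³)
11 ft³ → storage unit 4 (remaining 16 ft³)
8 ft³ → storage unit 2 (remaining 1 ft³)
8 ft³ → storage unit 4 (remaining 8 ft³)
8 ft³ → storage unit 4 (remaining 0 ft³)
7 ft³ → storage unit 5 (remaining 25 ft³)
Final storage units: [55,15] [53,13,8] [49,12,11] [48,11,8,8] [43,7] [38].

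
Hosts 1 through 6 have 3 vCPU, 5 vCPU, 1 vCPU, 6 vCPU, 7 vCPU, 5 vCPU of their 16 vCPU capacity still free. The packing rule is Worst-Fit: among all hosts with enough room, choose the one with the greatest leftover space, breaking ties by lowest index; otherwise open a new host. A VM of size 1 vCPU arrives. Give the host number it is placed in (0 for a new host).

Hosts with room: host 1 (3 vCPU), host 2 (5 vCPU), host 3 (1 vCPU), host 4 (6 vCPU), host 5 (7 vCPU), host 6 (5 vCPU).
Most room is host 5 with 7 vCPU free.

5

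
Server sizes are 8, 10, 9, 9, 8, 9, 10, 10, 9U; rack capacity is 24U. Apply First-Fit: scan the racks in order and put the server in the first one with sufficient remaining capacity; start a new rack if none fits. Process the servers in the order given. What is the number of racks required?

5

rack 1: place 8U, 16U left
rack 1: place 10U, 6U left
rack 2: place 9U, 15U left
rack 2: place 9U, 6U left
rack 3: place 8U, 16U left
rack 3: place 9U, 7U left
rack 4: place 10U, 14U left
rack 4: place 10U, 4U left
rack 5: place 9U, 15U left
Final racks: [8,10] [9,9] [8,9] [10,10] [9].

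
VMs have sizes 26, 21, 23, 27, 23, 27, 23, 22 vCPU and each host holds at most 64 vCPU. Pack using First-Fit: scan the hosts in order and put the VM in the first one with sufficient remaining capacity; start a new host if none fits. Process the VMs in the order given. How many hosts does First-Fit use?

Put 26 vCPU in host 1; 38 vCPU remain.
Put 21 vCPU in host 1; 17 vCPU remain.
Put 23 vCPU in host 2; 41 vCPU remain.
Put 27 vCPU in host 2; 14 vCPU remain.
Put 23 vCPU in host 3; 41 vCPU remain.
Put 27 vCPU in host 3; 14 vCPU remain.
Put 23 vCPU in host 4; 41 vCPU remain.
Put 22 vCPU in host 4; 19 vCPU remain.

4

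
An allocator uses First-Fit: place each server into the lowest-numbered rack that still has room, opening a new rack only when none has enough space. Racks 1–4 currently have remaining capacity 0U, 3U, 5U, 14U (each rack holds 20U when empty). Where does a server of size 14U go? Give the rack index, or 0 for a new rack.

Racks with room: rack 4 (14U).
The first with room is rack 4.

4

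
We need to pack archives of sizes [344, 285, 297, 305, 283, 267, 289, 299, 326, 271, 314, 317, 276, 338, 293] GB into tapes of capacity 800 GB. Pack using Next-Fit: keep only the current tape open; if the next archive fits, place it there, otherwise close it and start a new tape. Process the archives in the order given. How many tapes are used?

8 tapes

Put 344 GB in tape 1; 456 GB remain.
Put 285 GB in tape 1; 171 GB remain.
Put 297 GB in tape 2; 503 GB remain.
Put 305 GB in tape 2; 198 GB remain.
Put 283 GB in tape 3; 517 GB remain.
Put 267 GB in tape 3; 250 GB remain.
Put 289 GB in tape 4; 511 GB remain.
Put 299 GB in tape 4; 212 GB remain.
Put 326 GB in tape 5; 474 GB remain.
Put 271 GB in tape 5; 203 GB remain.
Put 314 GB in tape 6; 486 GB remain.
Put 317 GB in tape 6; 169 GB remain.
Put 276 GB in tape 7; 524 GB remain.
Put 338 GB in tape 7; 186 GB remain.
Put 293 GB in tape 8; 507 GB remain.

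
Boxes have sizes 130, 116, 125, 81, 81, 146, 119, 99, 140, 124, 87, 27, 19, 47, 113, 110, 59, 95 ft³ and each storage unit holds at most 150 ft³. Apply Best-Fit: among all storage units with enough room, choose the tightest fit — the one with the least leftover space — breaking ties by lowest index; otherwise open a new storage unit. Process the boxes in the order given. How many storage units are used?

130 ft³ → storage unit 1 (remaining 20 ft³)
116 ft³ → storage unit 2 (remaining 34 ft³)
125 ft³ → storage unit 3 (remaining 25 ft³)
81 ft³ → storage unit 4 (remaining 69 ft³)
81 ft³ → storage unit 5 (remaining 69 ft³)
146 ft³ → storage unit 6 (remaining 4 ft³)
119 ft³ → storage unit 7 (remaining 31 ft³)
99 ft³ → storage unit 8 (remaining 51 ft³)
140 ft³ → storage unit 9 (remaining 10 ft³)
124 ft³ → storage unit 10 (remaining 26 ft³)
87 ft³ → storage unit 11 (remaining 63 ft³)
27 ft³ → storage unit 7 (remaining 4 ft³)
19 ft³ → storage unit 1 (remaining 1 ft³)
47 ft³ → storage unit 8 (remaining 4 ft³)
113 ft³ → storage unit 12 (remaining 37 ft³)
110 ft³ → storage unit 13 (remaining 40 ft³)
59 ft³ → storage unit 11 (remaining 4 ft³)
95 ft³ → storage unit 14 (remaining 55 ft³)

14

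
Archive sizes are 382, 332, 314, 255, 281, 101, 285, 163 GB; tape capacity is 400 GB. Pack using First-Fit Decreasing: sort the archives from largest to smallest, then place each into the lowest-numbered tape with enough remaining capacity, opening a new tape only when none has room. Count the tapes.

Sorted descending: 382, 332, 314, 285, 281, 255, 163, 101.
tape 1: place 382 GB, 18 GB left
tape 2: place 332 GB, 68 GB left
tape 3: place 314 GB, 86 GB left
tape 4: place 285 GB, 115 GB left
tape 5: place 281 GB, 119 GB left
tape 6: place 255 GB, 145 GB left
tape 7: place 163 GB, 237 GB left
tape 4: place 101 GB, 14 GB left

7 tapes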